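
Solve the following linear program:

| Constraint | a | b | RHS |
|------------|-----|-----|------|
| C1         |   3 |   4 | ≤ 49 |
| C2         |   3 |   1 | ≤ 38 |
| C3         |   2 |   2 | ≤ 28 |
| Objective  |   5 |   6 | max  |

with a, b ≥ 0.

Evaluate the objective at each vertex of the feasible region:
  z(0, 0) = 0
  z(12.67, 0) = 63.33
  z(12, 2) = 72
  z(7, 7) = 77  ←
  z(0, 12.25) = 73.5
The maximum is at a = 7, b = 7.

a = 7, b = 7, z = 77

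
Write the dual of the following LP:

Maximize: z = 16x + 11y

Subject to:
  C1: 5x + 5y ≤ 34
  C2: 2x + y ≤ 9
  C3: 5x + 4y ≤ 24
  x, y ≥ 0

Primal max cᵀx s.t. Ax ≤ b, x ≥ 0  →  Dual min bᵀy s.t. Aᵀy ≥ c, y ≥ 0.

Minimize: z = 34y1 + 9y2 + 24y3

Subject to:
  5y1 + 2y2 + 5y3 ≥ 16
  5y1 + y2 + 4y3 ≥ 11
  y1, y2, y3 ≥ 0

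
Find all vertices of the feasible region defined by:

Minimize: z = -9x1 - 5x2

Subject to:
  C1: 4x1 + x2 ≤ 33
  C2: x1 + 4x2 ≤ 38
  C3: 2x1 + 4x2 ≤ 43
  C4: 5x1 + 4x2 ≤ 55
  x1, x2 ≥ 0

(0, 0), (8.25, 0), (7, 5), (4.25, 8.438), (0, 9.5)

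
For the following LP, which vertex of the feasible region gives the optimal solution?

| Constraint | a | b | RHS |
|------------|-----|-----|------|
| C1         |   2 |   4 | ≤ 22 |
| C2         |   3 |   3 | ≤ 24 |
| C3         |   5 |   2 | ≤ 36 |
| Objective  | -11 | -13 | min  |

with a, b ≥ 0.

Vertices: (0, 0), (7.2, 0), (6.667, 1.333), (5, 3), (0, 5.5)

Evaluate the objective at each vertex of the feasible region:
  z(0, 0) = 0
  z(7.2, 0) = -79.2
  z(6.667, 1.333) = -90.67
  z(5, 3) = -94  ←
  z(0, 5.5) = -71.5
The minimum is at a = 5, b = 3.

(5, 3)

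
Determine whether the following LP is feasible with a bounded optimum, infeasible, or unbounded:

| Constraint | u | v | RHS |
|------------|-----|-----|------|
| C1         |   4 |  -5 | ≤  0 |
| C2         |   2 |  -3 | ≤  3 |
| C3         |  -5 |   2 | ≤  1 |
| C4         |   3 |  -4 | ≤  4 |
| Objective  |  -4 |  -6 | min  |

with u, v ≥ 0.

Unbounded (objective can decrease without bound)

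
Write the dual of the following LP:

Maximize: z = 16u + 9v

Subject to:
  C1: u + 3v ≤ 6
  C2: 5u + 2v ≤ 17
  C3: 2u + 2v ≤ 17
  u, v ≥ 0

Primal max cᵀx s.t. Ax ≤ b, x ≥ 0  →  Dual min bᵀy s.t. Aᵀy ≥ c, y ≥ 0.

Minimize: z = 6y1 + 17y2 + 17y3

Subject to:
  y1 + 5y2 + 2y3 ≥ 16
  3y1 + 2y2 + 2y3 ≥ 9
  y1, y2, y3 ≥ 0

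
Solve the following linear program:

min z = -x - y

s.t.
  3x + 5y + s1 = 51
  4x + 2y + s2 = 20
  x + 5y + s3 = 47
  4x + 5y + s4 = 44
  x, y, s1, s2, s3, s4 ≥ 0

Evaluate the objective at each vertex of the feasible region:
  z(0, 0) = 0
  z(5, 0) = -5
  z(1, 8) = -9  ←
  z(0, 8.8) = -8.8
The minimum is at x = 1, y = 8.

x = 1, y = 8, z = -9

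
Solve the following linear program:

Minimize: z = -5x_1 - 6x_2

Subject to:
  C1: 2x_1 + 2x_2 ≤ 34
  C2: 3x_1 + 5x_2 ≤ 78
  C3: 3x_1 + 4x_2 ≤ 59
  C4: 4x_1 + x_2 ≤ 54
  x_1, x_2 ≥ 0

Evaluate the objective at each vertex of the feasible region:
  z(0, 0) = 0
  z(13.5, 0) = -67.5
  z(12.33, 4.667) = -89.67
  z(9, 8) = -93  ←
  z(0, 14.75) = -88.5
The minimum is at x_1 = 9, x_2 = 8.

x_1 = 9, x_2 = 8, z = -93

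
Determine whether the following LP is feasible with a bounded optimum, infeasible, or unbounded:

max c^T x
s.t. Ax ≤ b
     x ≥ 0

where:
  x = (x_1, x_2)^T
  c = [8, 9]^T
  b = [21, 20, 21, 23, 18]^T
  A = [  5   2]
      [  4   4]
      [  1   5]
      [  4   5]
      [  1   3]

Feasible with a bounded optimal solution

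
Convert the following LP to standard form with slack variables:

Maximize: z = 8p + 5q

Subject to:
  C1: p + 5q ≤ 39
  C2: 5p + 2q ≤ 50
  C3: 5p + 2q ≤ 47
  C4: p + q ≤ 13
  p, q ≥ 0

max z = 8p + 5q

s.t.
  p + 5q + s1 = 39
  5p + 2q + s2 = 50
  5p + 2q + s3 = 47
  p + q + s4 = 13
  p, q, s1, s2, s3, s4 ≥ 0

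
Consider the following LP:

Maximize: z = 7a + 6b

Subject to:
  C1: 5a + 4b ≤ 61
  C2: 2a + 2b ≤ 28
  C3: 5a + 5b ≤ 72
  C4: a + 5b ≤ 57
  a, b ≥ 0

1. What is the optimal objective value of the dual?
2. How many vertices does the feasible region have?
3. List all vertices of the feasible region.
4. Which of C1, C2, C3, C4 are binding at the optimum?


1. 89
2. 5
3. (0, 0), (12.2, 0), (5, 9), (3.25, 10.75), (0, 11.4)
4. C1, C2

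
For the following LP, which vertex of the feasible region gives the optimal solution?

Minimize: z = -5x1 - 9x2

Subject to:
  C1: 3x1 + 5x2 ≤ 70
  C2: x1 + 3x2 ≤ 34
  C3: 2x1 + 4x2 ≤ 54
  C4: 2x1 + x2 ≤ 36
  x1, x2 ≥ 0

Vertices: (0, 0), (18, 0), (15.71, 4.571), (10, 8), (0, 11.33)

Evaluate the objective at each vertex of the feasible region:
  z(0, 0) = 0
  z(18, 0) = -90
  z(15.71, 4.571) = -119.7
  z(10, 8) = -122  ←
  z(0, 11.33) = -102
The minimum is at x1 = 10, x2 = 8.

(10, 8)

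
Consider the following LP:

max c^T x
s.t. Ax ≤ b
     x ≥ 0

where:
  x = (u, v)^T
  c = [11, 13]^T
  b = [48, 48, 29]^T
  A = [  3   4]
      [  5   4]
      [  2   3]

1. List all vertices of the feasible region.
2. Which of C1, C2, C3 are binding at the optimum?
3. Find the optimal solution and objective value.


1. (0, 0), (9.6, 0), (4, 7), (0, 9.667)
2. C2, C3
3. u = 4, v = 7, z = 135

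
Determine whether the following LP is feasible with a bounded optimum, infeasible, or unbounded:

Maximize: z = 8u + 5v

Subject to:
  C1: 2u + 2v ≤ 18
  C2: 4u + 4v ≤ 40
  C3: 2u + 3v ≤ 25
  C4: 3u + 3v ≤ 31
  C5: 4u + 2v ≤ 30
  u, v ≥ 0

Feasible with a bounded optimal solution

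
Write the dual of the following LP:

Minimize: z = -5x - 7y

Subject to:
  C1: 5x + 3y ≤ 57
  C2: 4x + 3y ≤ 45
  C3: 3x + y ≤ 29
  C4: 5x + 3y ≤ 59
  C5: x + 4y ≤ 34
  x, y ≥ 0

Primal min cᵀx s.t. Ax ≤ b, x ≥ 0  →  Dual max −bᵀy s.t. Aᵀy ≥ −c, y ≥ 0.

Maximize: z = -57y1 - 45y2 - 29y3 - 59y4 - 34y5

Subject to:
  5y1 + 4y2 + 3y3 + 5y4 + y5 ≥ 5
  3y1 + 3y2 + y3 + 3y4 + 4y5 ≥ 7
  y1, y2, y3, y4, y5 ≥ 0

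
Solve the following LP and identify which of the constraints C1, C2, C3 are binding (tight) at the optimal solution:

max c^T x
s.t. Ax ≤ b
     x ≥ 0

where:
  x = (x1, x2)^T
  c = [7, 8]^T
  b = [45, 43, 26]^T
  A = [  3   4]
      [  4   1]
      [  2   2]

At x1 = 7, x2 = 6, compute slack b - a·x for each constraint:
  C1: 45 − 45 = 0  (binding)
  C2: 43 − 34 = 9  (slack)
  C3: 26 − 26 = 0  (binding)

Optimal: x1 = 7, x2 = 6
Binding: C1, C3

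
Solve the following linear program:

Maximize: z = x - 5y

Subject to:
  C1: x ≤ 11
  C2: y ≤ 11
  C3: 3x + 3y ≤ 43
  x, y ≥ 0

Evaluate the objective at each vertex of the feasible region:
  z(0, 0) = 0
  z(11, 0) = 11  ←
  z(11, 3.333) = -5.667
  z(3.333, 11) = -51.67
  z(0, 11) = -55
The maximum is at x = 11, y = 0.

x = 11, y = 0, z = 11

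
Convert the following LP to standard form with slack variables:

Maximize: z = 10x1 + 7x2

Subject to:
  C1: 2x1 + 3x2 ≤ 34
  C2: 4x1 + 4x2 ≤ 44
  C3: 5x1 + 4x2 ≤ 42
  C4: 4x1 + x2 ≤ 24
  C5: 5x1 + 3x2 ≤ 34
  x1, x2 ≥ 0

max z = 10x1 + 7x2

s.t.
  2x1 + 3x2 + s1 = 34
  4x1 + 4x2 + s2 = 44
  5x1 + 4x2 + s3 = 42
  4x1 + x2 + s4 = 24
  5x1 + 3x2 + s5 = 34
  x1, x2, s1, s2, s3, s4, s5 ≥ 0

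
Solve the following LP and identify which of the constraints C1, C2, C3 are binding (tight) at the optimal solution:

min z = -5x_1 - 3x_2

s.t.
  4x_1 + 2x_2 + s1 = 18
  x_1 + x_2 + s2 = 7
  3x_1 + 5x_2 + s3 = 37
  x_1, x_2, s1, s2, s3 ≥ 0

At x_1 = 2, x_2 = 5, compute slack b - a·x for each constraint:
  C1: 18 − 18 = 0  (binding)
  C2: 7 − 7 = 0  (binding)
  C3: 37 − 31 = 6  (slack)

Optimal: x_1 = 2, x_2 = 5
Binding: C1, C2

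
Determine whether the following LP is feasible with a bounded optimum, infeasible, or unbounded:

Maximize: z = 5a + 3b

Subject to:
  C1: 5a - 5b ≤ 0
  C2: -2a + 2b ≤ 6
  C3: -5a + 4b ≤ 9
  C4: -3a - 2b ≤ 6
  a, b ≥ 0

Unbounded (objective can increase without bound)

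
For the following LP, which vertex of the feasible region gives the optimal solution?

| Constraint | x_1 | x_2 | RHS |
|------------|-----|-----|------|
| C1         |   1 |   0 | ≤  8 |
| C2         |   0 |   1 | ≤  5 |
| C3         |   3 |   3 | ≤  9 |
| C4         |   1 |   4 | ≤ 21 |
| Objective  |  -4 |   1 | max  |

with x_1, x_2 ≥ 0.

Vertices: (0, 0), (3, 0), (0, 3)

Evaluate the objective at each vertex of the feasible region:
  z(0, 0) = 0
  z(3, 0) = -12
  z(0, 3) = 3  ←
The maximum is at x_1 = 0, x_2 = 3.

(0, 3)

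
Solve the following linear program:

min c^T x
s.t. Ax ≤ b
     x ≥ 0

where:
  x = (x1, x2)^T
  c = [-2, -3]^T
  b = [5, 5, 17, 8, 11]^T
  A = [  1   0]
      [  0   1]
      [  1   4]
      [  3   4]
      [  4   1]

Evaluate the objective at each vertex of the feasible region:
  z(0, 0) = 0
  z(2.667, 0) = -5.333
  z(0, 2) = -6  ←
The minimum is at x1 = 0, x2 = 2.

x1 = 0, x2 = 2, z = -6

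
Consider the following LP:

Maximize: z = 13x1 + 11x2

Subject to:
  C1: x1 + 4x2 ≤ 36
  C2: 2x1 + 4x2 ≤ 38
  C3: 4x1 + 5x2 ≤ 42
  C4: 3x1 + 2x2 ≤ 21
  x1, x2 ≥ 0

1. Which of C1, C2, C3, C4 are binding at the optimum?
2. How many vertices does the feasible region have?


1. C3, C4
2. 4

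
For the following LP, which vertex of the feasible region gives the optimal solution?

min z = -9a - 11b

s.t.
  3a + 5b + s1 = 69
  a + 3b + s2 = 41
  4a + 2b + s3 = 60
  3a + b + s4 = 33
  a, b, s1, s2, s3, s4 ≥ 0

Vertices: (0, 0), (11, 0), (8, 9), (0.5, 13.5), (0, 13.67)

Evaluate the objective at each vertex of the feasible region:
  z(0, 0) = 0
  z(11, 0) = -99
  z(8, 9) = -171  ←
  z(0.5, 13.5) = -153
  z(0, 13.67) = -150.3
The minimum is at a = 8, b = 9.

(8, 9)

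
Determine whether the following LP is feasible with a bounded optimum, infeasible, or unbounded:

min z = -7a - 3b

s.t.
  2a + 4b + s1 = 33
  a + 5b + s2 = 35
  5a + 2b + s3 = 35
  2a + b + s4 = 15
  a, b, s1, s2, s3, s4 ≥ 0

Feasible with a bounded optimal solution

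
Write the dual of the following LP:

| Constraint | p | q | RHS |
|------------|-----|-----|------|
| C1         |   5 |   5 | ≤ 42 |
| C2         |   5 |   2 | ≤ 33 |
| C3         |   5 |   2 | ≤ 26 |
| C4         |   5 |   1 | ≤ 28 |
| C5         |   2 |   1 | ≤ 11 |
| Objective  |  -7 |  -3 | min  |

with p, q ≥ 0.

Primal min cᵀx s.t. Ax ≤ b, x ≥ 0  →  Dual max −bᵀy s.t. Aᵀy ≥ −c, y ≥ 0.

Maximize: z = -42y1 - 33y2 - 26y3 - 28y4 - 11y5

Subject to:
  5y1 + 5y2 + 5y3 + 5y4 + 2y5 ≥ 7
  5y1 + 2y2 + 2y3 + y4 + y5 ≥ 3
  y1, y2, y3, y4, y5 ≥ 0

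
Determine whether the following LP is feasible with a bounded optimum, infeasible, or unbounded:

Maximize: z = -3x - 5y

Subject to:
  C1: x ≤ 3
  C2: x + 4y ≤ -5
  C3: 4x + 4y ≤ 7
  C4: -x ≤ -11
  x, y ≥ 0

Infeasible (no feasible solution exists)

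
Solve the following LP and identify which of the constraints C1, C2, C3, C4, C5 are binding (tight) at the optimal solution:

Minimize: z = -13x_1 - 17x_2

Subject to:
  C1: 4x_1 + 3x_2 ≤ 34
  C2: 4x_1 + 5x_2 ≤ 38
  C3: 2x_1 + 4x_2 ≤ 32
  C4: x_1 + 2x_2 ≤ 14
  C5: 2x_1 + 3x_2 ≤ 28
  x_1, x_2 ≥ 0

At x_1 = 2, x_2 = 6, compute slack b - a·x for each constraint:
  C1: 34 − 26 = 8  (slack)
  C2: 38 − 38 = 0  (binding)
  C3: 32 − 28 = 4  (slack)
  C4: 14 − 14 = 0  (binding)
  C5: 28 − 22 = 6  (slack)

Optimal: x_1 = 2, x_2 = 6
Binding: C2, C4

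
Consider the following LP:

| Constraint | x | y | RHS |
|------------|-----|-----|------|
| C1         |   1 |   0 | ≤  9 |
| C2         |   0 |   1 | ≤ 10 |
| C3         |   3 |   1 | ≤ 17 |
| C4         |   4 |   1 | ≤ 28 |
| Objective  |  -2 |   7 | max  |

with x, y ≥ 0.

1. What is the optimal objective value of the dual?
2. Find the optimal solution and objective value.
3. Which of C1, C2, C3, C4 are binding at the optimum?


1. 70
2. x = 0, y = 10, z = 70
3. C2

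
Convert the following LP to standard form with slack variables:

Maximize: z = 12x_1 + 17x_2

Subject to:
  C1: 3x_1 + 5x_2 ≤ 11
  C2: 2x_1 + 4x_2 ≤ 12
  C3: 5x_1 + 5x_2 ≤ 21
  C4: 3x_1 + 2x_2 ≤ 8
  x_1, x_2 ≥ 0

max z = 12x_1 + 17x_2

s.t.
  3x_1 + 5x_2 + s1 = 11
  2x_1 + 4x_2 + s2 = 12
  5x_1 + 5x_2 + s3 = 21
  3x_1 + 2x_2 + s4 = 8
  x_1, x_2, s1, s2, s3, s4 ≥ 0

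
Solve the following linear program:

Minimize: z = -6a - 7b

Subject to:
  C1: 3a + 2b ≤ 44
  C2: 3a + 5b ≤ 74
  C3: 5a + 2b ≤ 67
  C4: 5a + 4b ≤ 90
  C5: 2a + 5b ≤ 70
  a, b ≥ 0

Evaluate the objective at each vertex of the feasible region:
  z(0, 0) = 0
  z(13.4, 0) = -80.4
  z(11.5, 4.75) = -102.2
  z(8, 10) = -118  ←
  z(4, 12.4) = -110.8
  z(0, 14) = -98
The minimum is at a = 8, b = 10.

a = 8, b = 10, z = -118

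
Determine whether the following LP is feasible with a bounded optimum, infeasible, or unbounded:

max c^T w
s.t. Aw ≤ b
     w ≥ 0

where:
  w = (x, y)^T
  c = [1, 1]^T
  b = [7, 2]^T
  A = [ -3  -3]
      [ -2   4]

Unbounded (objective can increase without bound)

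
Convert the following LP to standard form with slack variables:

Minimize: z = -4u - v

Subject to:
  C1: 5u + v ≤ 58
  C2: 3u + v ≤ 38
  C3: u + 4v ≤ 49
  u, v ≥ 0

min z = -4u - v

s.t.
  5u + v + s1 = 58
  3u + v + s2 = 38
  u + 4v + s3 = 49
  u, v, s1, s2, s3 ≥ 0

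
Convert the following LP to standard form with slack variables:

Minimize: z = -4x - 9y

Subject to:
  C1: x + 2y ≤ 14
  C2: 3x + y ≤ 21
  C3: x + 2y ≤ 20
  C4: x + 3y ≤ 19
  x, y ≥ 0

min z = -4x - 9y

s.t.
  x + 2y + s1 = 14
  3x + y + s2 = 21
  x + 2y + s3 = 20
  x + 3y + s4 = 19
  x, y, s1, s2, s3, s4 ≥ 0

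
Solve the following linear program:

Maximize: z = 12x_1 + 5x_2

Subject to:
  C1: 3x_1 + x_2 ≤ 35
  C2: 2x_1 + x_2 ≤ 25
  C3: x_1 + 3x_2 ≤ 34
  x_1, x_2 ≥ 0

Evaluate the objective at each vertex of the feasible region:
  z(0, 0) = 0
  z(11.67, 0) = 140
  z(10, 5) = 145  ←
  z(8.2, 8.6) = 141.4
  z(0, 11.33) = 56.67
The maximum is at x_1 = 10, x_2 = 5.

x_1 = 10, x_2 = 5, z = 145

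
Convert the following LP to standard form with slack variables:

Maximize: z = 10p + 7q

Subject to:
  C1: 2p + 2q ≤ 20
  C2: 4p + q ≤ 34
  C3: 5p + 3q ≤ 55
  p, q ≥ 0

max z = 10p + 7q

s.t.
  2p + 2q + s1 = 20
  4p + q + s2 = 34
  5p + 3q + s3 = 55
  p, q, s1, s2, s3 ≥ 0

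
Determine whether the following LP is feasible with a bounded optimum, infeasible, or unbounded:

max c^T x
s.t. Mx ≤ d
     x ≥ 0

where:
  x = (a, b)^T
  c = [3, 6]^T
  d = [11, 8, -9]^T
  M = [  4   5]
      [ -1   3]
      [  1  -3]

Infeasible (no feasible solution exists)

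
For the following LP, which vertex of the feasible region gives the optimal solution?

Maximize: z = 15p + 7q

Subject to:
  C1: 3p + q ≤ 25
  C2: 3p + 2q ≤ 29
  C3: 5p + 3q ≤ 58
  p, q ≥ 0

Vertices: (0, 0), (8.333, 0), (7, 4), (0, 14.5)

Evaluate the objective at each vertex of the feasible region:
  z(0, 0) = 0
  z(8.333, 0) = 125
  z(7, 4) = 133  ←
  z(0, 14.5) = 101.5
The maximum is at p = 7, q = 4.

(7, 4)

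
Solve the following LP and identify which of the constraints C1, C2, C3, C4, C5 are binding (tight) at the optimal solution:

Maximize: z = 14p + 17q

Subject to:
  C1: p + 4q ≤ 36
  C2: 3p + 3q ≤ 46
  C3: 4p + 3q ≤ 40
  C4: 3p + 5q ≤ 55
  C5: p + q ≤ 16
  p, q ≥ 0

At p = 4, q = 8, compute slack b - a·x for each constraint:
  C1: 36 − 36 = 0  (binding)
  C2: 46 − 36 = 10  (slack)
  C3: 40 − 40 = 0  (binding)
  C4: 55 − 52 = 3  (slack)
  C5: 16 − 12 = 4  (slack)

Optimal: p = 4, q = 8
Binding: C1, C3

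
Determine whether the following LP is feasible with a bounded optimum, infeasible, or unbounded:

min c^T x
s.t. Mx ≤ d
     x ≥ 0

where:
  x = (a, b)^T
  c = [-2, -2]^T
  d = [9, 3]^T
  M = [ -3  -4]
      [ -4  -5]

Unbounded (objective can decrease without bound)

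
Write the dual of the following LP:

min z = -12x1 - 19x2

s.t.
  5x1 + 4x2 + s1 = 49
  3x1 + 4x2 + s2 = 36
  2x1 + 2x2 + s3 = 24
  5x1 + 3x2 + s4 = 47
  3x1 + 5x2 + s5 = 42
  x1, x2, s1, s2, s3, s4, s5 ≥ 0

Primal min cᵀx s.t. Ax ≤ b, x ≥ 0  →  Dual max −bᵀy s.t. Aᵀy ≥ −c, y ≥ 0.

Maximize: z = -49y1 - 36y2 - 24y3 - 47y4 - 42y5

Subject to:
  5y1 + 3y2 + 2y3 + 5y4 + 3y5 ≥ 12
  4y1 + 4y2 + 2y3 + 3y4 + 5y5 ≥ 19
  y1, y2, y3, y4, y5 ≥ 0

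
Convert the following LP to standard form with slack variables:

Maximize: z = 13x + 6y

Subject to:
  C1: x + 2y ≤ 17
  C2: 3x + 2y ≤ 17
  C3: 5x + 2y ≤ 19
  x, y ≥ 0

max z = 13x + 6y

s.t.
  x + 2y + s1 = 17
  3x + 2y + s2 = 17
  5x + 2y + s3 = 19
  x, y, s1, s2, s3 ≥ 0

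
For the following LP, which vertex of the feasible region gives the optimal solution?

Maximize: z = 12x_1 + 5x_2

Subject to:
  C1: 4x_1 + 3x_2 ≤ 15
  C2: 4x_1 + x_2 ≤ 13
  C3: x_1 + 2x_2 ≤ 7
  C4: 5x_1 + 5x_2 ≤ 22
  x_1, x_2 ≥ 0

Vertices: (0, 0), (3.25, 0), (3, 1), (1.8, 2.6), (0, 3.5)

Evaluate the objective at each vertex of the feasible region:
  z(0, 0) = 0
  z(3.25, 0) = 39
  z(3, 1) = 41  ←
  z(1.8, 2.6) = 34.6
  z(0, 3.5) = 17.5
The maximum is at x_1 = 3, x_2 = 1.

(3, 1)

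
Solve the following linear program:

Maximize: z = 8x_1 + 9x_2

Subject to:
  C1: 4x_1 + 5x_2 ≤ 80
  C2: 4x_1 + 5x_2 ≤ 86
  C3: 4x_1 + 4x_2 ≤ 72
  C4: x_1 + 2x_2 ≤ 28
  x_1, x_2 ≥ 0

Evaluate the objective at each vertex of the feasible region:
  z(0, 0) = 0
  z(18, 0) = 144
  z(10, 8) = 152  ←
  z(6.667, 10.67) = 149.3
  z(0, 14) = 126
The maximum is at x_1 = 10, x_2 = 8.

x_1 = 10, x_2 = 8, z = 152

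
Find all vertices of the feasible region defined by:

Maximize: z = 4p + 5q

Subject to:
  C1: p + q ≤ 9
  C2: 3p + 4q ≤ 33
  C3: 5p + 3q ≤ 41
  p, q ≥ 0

(0, 0), (8.2, 0), (7, 2), (3, 6), (0, 8.25)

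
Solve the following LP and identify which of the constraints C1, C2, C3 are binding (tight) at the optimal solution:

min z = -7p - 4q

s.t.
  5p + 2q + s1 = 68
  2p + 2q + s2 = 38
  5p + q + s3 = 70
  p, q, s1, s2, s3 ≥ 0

At p = 10, q = 9, compute slack b - a·x for each constraint:
  C1: 68 − 68 = 0  (binding)
  C2: 38 − 38 = 0  (binding)
  C3: 70 − 59 = 11  (slack)

Optimal: p = 10, q = 9
Binding: C1, C2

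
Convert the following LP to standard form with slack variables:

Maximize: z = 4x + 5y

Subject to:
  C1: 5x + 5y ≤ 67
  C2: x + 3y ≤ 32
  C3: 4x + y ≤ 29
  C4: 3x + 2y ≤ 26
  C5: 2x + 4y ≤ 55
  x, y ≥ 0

max z = 4x + 5y

s.t.
  5x + 5y + s1 = 67
  x + 3y + s2 = 32
  4x + y + s3 = 29
  3x + 2y + s4 = 26
  2x + 4y + s5 = 55
  x, y, s1, s2, s3, s4, s5 ≥ 0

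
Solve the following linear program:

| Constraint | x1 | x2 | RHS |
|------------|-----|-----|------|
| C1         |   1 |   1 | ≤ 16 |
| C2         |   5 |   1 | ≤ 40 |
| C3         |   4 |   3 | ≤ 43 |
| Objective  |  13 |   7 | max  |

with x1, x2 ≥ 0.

Evaluate the objective at each vertex of the feasible region:
  z(0, 0) = 0
  z(8, 0) = 104
  z(7, 5) = 126  ←
  z(0, 14.33) = 100.3
The maximum is at x1 = 7, x2 = 5.

x1 = 7, x2 = 5, z = 126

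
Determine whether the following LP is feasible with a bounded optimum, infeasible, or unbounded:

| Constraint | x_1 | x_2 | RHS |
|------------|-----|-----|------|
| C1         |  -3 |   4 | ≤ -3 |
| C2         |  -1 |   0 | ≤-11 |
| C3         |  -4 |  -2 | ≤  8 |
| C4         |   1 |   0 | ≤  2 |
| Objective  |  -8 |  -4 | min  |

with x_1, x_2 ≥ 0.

Infeasible (no feasible solution exists)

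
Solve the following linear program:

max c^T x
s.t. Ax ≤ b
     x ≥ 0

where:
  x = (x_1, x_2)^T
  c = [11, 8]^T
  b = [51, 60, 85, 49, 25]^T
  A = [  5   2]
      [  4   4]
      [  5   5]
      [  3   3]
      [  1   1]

Evaluate the objective at each vertex of the feasible region:
  z(0, 0) = 0
  z(10.2, 0) = 112.2
  z(7, 8) = 141  ←
  z(0, 15) = 120
The maximum is at x_1 = 7, x_2 = 8.

x_1 = 7, x_2 = 8, z = 141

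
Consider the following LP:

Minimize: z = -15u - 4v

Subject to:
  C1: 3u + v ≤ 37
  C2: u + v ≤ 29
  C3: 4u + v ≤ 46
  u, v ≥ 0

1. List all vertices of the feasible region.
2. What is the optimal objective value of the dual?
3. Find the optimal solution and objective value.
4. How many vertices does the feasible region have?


1. (0, 0), (11.5, 0), (9, 10), (4, 25), (0, 29)
2. -175
3. u = 9, v = 10, z = -175
4. 5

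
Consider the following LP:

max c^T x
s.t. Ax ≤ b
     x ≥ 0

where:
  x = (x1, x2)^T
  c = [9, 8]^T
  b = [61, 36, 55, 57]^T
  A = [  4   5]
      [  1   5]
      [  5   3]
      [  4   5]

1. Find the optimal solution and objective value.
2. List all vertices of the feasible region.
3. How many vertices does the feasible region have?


1. x1 = 8, x2 = 5, z = 112
2. (0, 0), (11, 0), (8, 5), (7, 5.8), (0, 7.2)
3. 5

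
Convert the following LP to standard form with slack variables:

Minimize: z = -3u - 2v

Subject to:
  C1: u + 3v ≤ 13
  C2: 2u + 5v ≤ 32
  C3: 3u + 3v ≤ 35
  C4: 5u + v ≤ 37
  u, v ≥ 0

min z = -3u - 2v

s.t.
  u + 3v + s1 = 13
  2u + 5v + s2 = 32
  3u + 3v + s3 = 35
  5u + v + s4 = 37
  u, v, s1, s2, s3, s4 ≥ 0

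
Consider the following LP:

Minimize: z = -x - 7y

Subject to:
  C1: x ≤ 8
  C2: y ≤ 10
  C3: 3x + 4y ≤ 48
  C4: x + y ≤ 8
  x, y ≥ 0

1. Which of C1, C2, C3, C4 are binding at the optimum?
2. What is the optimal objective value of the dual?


1. C4
2. -56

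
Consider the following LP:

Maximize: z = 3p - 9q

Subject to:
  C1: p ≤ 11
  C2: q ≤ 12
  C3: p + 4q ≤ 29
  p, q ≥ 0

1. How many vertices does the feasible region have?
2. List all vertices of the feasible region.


1. 4
2. (0, 0), (11, 0), (11, 4.5), (0, 7.25)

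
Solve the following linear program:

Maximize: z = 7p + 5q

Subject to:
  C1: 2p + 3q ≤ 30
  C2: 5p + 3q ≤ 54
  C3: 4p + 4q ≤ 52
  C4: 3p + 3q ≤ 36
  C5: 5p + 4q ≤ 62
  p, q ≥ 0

Evaluate the objective at each vertex of the feasible region:
  z(0, 0) = 0
  z(10.8, 0) = 75.6
  z(9, 3) = 78  ←
  z(6, 6) = 72
  z(0, 10) = 50
The maximum is at p = 9, q = 3.

p = 9, q = 3, z = 78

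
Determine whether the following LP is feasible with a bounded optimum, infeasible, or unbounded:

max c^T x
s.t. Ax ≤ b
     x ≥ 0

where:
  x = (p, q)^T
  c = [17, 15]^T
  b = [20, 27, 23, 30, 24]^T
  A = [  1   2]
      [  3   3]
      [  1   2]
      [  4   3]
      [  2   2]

Feasible with a bounded optimal solution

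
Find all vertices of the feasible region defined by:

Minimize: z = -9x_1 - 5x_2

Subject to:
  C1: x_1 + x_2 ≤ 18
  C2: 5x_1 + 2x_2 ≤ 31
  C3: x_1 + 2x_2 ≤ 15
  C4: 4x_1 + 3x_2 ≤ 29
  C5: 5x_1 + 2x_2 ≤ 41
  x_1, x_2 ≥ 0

(0, 0), (6.2, 0), (5, 3), (2.6, 6.2), (0, 7.5)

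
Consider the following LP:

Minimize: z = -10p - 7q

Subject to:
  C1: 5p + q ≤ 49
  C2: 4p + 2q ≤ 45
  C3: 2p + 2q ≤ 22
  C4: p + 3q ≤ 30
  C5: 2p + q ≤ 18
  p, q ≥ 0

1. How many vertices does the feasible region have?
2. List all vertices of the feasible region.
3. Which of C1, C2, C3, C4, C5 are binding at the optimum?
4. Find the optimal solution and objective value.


1. 5
2. (0, 0), (9, 0), (7, 4), (1.5, 9.5), (0, 10)
3. C3, C5
4. p = 7, q = 4, z = -98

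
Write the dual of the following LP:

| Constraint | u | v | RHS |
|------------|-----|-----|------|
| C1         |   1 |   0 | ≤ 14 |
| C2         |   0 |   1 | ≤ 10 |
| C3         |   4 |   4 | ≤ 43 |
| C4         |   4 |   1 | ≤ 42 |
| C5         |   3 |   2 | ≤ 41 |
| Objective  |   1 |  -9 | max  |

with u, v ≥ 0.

Primal max cᵀx s.t. Ax ≤ b, x ≥ 0  →  Dual min bᵀy s.t. Aᵀy ≥ c, y ≥ 0.

Minimize: z = 14y1 + 10y2 + 43y3 + 42y4 + 41y5

Subject to:
  y1 + 4y3 + 4y4 + 3y5 ≥ 1
  y2 + 4y3 + y4 + 2y5 ≥ -9
  y1, y2, y3, y4, y5 ≥ 0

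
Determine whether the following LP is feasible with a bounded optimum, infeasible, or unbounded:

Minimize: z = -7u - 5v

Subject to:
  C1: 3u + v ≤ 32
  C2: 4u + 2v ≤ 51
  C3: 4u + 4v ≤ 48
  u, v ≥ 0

Feasible with a bounded optimal solution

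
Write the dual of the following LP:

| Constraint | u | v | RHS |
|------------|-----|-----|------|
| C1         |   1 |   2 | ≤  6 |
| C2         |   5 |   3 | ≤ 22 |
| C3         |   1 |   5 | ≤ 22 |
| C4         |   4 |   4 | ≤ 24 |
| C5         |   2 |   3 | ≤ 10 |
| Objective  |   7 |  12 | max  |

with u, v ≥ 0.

Primal max cᵀx s.t. Ax ≤ b, x ≥ 0  →  Dual min bᵀy s.t. Aᵀy ≥ c, y ≥ 0.

Minimize: z = 6y1 + 22y2 + 22y3 + 24y4 + 10y5

Subject to:
  y1 + 5y2 + y3 + 4y4 + 2y5 ≥ 7
  2y1 + 3y2 + 5y3 + 4y4 + 3y5 ≥ 12
  y1, y2, y3, y4, y5 ≥ 0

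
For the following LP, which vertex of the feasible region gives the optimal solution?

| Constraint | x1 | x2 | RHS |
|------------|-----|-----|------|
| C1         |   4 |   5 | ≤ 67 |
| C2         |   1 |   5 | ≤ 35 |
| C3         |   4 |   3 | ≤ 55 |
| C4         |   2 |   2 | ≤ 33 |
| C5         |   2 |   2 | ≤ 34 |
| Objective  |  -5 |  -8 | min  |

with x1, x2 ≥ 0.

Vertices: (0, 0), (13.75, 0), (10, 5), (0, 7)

Evaluate the objective at each vertex of the feasible region:
  z(0, 0) = 0
  z(13.75, 0) = -68.75
  z(10, 5) = -90  ←
  z(0, 7) = -56
The minimum is at x1 = 10, x2 = 5.

(10, 5)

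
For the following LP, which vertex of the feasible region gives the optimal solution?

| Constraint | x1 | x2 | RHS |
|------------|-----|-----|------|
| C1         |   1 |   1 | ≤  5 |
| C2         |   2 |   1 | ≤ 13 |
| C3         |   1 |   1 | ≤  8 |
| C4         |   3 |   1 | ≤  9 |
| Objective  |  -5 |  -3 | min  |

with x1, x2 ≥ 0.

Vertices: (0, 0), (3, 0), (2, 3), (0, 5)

Evaluate the objective at each vertex of the feasible region:
  z(0, 0) = 0
  z(3, 0) = -15
  z(2, 3) = -19  ←
  z(0, 5) = -15
The minimum is at x1 = 2, x2 = 3.

(2, 3)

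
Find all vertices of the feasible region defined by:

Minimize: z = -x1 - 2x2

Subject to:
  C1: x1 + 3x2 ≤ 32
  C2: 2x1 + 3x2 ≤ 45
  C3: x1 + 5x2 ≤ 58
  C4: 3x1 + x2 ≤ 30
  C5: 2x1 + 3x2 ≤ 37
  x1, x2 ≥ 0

(0, 0), (10, 0), (7.571, 7.286), (5, 9), (0, 10.67)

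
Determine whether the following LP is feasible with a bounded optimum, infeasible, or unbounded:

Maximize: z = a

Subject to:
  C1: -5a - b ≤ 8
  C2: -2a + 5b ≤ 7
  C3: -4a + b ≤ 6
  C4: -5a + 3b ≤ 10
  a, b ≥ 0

Unbounded (objective can increase without bound)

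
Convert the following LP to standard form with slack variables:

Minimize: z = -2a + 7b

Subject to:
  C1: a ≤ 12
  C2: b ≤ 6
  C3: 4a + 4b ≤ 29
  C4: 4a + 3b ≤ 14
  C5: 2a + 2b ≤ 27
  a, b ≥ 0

min z = -2a + 7b

s.t.
  a + s1 = 12
  b + s2 = 6
  4a + 4b + s3 = 29
  4a + 3b + s4 = 14
  2a + 2b + s5 = 27
  a, b, s1, s2, s3, s4, s5 ≥ 0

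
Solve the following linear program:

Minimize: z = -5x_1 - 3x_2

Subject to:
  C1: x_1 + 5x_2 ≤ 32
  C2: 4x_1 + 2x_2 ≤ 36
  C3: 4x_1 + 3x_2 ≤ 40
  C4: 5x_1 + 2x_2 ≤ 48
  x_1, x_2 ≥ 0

Evaluate the objective at each vertex of the feasible region:
  z(0, 0) = 0
  z(9, 0) = -45
  z(7, 4) = -47  ←
  z(6.118, 5.176) = -46.12
  z(0, 6.4) = -19.2
The minimum is at x_1 = 7, x_2 = 4.

x_1 = 7, x_2 = 4, z = -47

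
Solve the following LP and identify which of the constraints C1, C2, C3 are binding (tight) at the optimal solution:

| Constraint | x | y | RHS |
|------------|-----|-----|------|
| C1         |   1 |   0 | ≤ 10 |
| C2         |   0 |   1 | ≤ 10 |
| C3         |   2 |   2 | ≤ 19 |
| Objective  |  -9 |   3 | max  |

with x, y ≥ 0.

At x = 0, y = 9.5, compute slack b - a·x for each constraint:
  C1: 10 − 0 = 10  (slack)
  C2: 10 − 9.5 = 0.5  (slack)
  C3: 19 − 19 = 0  (binding)

Optimal: x = 0, y = 9.5
Binding: C3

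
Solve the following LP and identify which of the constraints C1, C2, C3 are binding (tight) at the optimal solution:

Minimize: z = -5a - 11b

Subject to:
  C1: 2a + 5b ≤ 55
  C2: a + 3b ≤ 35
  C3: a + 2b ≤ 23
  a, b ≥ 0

At a = 5, b = 9, compute slack b - a·x for each constraint:
  C1: 55 − 55 = 0  (binding)
  C2: 35 − 32 = 3  (slack)
  C3: 23 − 23 = 0  (binding)

Optimal: a = 5, b = 9
Binding: C1, C3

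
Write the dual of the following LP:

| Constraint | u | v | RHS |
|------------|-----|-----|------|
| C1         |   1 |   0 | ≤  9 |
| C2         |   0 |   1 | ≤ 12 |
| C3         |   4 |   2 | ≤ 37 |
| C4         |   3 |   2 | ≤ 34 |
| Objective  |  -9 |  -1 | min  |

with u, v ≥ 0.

Primal min cᵀx s.t. Ax ≤ b, x ≥ 0  →  Dual max −bᵀy s.t. Aᵀy ≥ −c, y ≥ 0.

Maximize: z = -9y1 - 12y2 - 37y3 - 34y4

Subject to:
  y1 + 4y3 + 3y4 ≥ 9
  y2 + 2y3 + 2y4 ≥ 1
  y1, y2, y3, y4 ≥ 0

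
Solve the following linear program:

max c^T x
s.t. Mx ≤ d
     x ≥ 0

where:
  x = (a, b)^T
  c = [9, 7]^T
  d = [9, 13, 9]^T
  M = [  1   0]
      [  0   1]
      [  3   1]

Evaluate the objective at each vertex of the feasible region:
  z(0, 0) = 0
  z(3, 0) = 27
  z(0, 9) = 63  ←
The maximum is at a = 0, b = 9.

a = 0, b = 9, z = 63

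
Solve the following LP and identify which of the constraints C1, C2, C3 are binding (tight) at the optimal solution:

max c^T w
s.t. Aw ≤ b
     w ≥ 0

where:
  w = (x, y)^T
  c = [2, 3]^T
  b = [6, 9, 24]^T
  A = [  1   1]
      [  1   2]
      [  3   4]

At x = 3, y = 3, compute slack b - a·x for each constraint:
  C1: 6 − 6 = 0  (binding)
  C2: 9 − 9 = 0  (binding)
  C3: 24 − 21 = 3  (slack)

Optimal: x = 3, y = 3
Binding: C1, C2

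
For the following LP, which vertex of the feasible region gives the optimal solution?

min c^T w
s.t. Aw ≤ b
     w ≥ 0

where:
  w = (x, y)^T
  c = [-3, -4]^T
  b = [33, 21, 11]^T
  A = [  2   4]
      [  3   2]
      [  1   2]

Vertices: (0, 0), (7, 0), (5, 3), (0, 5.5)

Evaluate the objective at each vertex of the feasible region:
  z(0, 0) = 0
  z(7, 0) = -21
  z(5, 3) = -27  ←
  z(0, 5.5) = -22
The minimum is at x = 5, y = 3.

(5, 3)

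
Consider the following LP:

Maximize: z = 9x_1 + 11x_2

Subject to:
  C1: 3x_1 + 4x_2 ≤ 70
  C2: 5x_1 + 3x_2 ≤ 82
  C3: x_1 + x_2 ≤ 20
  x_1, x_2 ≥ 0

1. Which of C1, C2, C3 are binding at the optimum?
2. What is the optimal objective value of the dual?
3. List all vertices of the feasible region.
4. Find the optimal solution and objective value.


1. C1, C3
2. 200
3. (0, 0), (16.4, 0), (11, 9), (10, 10), (0, 17.5)
4. x_1 = 10, x_2 = 10, z = 200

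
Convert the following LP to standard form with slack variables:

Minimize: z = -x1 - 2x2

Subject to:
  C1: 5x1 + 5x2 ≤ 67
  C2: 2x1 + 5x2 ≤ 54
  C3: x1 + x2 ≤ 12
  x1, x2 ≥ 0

min z = -x1 - 2x2

s.t.
  5x1 + 5x2 + s1 = 67
  2x1 + 5x2 + s2 = 54
  x1 + x2 + s3 = 12
  x1, x2, s1, s2, s3 ≥ 0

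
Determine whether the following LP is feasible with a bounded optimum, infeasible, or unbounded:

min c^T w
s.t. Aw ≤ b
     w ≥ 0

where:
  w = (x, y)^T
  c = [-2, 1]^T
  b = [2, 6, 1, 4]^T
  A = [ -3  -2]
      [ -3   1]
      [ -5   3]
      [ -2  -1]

Unbounded (objective can decrease without bound)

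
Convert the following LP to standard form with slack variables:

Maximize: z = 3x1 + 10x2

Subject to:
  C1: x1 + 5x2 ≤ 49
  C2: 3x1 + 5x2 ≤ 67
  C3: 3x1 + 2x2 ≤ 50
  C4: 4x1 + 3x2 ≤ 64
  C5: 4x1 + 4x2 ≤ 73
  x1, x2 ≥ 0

max z = 3x1 + 10x2

s.t.
  x1 + 5x2 + s1 = 49
  3x1 + 5x2 + s2 = 67
  3x1 + 2x2 + s3 = 50
  4x1 + 3x2 + s4 = 64
  4x1 + 4x2 + s5 = 73
  x1, x2, s1, s2, s3, s4, s5 ≥ 0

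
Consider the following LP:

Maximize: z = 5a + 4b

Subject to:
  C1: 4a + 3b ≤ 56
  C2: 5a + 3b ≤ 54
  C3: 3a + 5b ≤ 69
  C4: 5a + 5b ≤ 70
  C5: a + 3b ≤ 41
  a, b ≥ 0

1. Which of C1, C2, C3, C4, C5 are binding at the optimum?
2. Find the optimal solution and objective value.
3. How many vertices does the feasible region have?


1. C2, C4
2. a = 6, b = 8, z = 62
3. 5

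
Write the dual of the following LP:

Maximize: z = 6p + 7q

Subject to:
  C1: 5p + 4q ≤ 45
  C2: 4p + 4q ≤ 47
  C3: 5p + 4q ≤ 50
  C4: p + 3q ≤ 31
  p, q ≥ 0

Primal max cᵀx s.t. Ax ≤ b, x ≥ 0  →  Dual min bᵀy s.t. Aᵀy ≥ c, y ≥ 0.

Minimize: z = 45y1 + 47y2 + 50y3 + 31y4

Subject to:
  5y1 + 4y2 + 5y3 + y4 ≥ 6
  4y1 + 4y2 + 4y3 + 3y4 ≥ 7
  y1, y2, y3, y4 ≥ 0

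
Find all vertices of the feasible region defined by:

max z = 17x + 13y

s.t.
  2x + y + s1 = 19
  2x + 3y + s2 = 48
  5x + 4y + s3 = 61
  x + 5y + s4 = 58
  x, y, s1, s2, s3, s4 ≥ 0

(0, 0), (9.5, 0), (5, 9), (3.476, 10.9), (0, 11.6)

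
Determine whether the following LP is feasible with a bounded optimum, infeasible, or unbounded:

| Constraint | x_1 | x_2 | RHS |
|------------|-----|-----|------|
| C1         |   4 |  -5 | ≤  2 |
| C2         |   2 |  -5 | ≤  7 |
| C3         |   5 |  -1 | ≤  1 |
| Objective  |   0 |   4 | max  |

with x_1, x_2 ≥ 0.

Unbounded (objective can increase without bound)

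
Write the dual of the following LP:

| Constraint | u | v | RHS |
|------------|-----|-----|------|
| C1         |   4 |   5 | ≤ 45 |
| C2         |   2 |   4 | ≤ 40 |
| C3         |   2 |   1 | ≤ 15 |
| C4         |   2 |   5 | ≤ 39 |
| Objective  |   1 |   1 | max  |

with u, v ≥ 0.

Primal max cᵀx s.t. Ax ≤ b, x ≥ 0  →  Dual min bᵀy s.t. Aᵀy ≥ c, y ≥ 0.

Minimize: z = 45y1 + 40y2 + 15y3 + 39y4

Subject to:
  4y1 + 2y2 + 2y3 + 2y4 ≥ 1
  5y1 + 4y2 + y3 + 5y4 ≥ 1
  y1, y2, y3, y4 ≥ 0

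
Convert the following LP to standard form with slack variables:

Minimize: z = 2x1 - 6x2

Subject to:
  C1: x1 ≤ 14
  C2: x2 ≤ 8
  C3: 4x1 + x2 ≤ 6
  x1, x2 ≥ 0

min z = 2x1 - 6x2

s.t.
  x1 + s1 = 14
  x2 + s2 = 8
  4x1 + x2 + s3 = 6
  x1, x2, s1, s2, s3 ≥ 0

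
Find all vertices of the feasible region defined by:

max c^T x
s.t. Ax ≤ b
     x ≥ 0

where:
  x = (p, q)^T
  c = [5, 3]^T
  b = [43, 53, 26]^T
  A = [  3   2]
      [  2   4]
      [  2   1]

(0, 0), (13, 0), (9, 8), (8.25, 9.125), (0, 13.25)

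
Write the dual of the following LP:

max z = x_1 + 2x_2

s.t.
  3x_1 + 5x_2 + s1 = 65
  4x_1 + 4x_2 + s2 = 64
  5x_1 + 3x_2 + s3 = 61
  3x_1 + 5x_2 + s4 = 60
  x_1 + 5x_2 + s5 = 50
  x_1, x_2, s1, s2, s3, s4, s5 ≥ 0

Primal max cᵀx s.t. Ax ≤ b, x ≥ 0  →  Dual min bᵀy s.t. Aᵀy ≥ c, y ≥ 0.

Minimize: z = 65y1 + 64y2 + 61y3 + 60y4 + 50y5

Subject to:
  3y1 + 4y2 + 5y3 + 3y4 + y5 ≥ 1
  5y1 + 4y2 + 3y3 + 5y4 + 5y5 ≥ 2
  y1, y2, y3, y4, y5 ≥ 0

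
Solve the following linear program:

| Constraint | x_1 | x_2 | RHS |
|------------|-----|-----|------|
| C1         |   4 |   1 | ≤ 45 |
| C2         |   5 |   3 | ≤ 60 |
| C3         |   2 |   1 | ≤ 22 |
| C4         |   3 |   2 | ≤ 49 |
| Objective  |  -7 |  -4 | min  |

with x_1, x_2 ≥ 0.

Evaluate the objective at each vertex of the feasible region:
  z(0, 0) = 0
  z(11, 0) = -77
  z(6, 10) = -82  ←
  z(0, 20) = -80
The minimum is at x_1 = 6, x_2 = 10.

x_1 = 6, x_2 = 10, z = -82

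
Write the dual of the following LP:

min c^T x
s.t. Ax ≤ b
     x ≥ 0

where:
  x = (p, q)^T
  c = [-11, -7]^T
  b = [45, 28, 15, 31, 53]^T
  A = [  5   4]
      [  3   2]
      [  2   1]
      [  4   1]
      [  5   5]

Primal min cᵀx s.t. Ax ≤ b, x ≥ 0  →  Dual max −bᵀy s.t. Aᵀy ≥ −c, y ≥ 0.

Maximize: z = -45y1 - 28y2 - 15y3 - 31y4 - 53y5

Subject to:
  5y1 + 3y2 + 2y3 + 4y4 + 5y5 ≥ 11
  4y1 + 2y2 + y3 + y4 + 5y5 ≥ 7
  y1, y2, y3, y4, y5 ≥ 0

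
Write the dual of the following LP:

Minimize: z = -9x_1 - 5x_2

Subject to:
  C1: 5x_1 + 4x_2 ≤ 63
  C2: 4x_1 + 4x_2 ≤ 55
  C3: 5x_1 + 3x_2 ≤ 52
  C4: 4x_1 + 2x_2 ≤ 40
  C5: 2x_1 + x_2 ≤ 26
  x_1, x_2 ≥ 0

Primal min cᵀx s.t. Ax ≤ b, x ≥ 0  →  Dual max −bᵀy s.t. Aᵀy ≥ −c, y ≥ 0.

Maximize: z = -63y1 - 55y2 - 52y3 - 40y4 - 26y5

Subject to:
  5y1 + 4y2 + 5y3 + 4y4 + 2y5 ≥ 9
  4y1 + 4y2 + 3y3 + 2y4 + y5 ≥ 5
  y1, y2, y3, y4, y5 ≥ 0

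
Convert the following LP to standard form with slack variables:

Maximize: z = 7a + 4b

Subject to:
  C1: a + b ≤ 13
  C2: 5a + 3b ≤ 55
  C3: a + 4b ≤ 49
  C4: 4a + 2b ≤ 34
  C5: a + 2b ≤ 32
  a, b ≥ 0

max z = 7a + 4b

s.t.
  a + b + s1 = 13
  5a + 3b + s2 = 55
  a + 4b + s3 = 49
  4a + 2b + s4 = 34
  a + 2b + s5 = 32
  a, b, s1, s2, s3, s4, s5 ≥ 0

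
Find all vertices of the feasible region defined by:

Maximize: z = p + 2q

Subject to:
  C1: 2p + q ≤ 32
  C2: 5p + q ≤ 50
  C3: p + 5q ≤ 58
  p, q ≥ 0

(0, 0), (10, 0), (8, 10), (0, 11.6)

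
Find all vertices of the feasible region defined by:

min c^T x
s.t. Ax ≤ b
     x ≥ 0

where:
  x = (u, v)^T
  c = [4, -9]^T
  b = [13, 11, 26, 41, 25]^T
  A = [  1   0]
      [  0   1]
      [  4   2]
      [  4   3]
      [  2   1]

(0, 0), (6.5, 0), (1, 11), (0, 11)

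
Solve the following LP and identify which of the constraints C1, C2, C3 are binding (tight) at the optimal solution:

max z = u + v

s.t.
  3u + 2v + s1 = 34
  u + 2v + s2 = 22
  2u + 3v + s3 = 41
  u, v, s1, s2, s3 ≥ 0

At u = 6, v = 8, compute slack b - a·x for each constraint:
  C1: 34 − 34 = 0  (binding)
  C2: 22 − 22 = 0  (binding)
  C3: 41 − 36 = 5  (slack)

Optimal: u = 6, v = 8
Binding: C1, C2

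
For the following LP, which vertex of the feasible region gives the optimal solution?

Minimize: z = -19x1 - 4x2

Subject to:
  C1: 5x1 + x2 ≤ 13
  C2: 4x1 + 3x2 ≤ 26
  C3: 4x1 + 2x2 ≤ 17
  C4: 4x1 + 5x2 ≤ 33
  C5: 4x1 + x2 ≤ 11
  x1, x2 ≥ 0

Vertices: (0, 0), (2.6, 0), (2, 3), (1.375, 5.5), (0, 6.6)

Evaluate the objective at each vertex of the feasible region:
  z(0, 0) = 0
  z(2.6, 0) = -49.4
  z(2, 3) = -50  ←
  z(1.375, 5.5) = -48.12
  z(0, 6.6) = -26.4
The minimum is at x1 = 2, x2 = 3.

(2, 3)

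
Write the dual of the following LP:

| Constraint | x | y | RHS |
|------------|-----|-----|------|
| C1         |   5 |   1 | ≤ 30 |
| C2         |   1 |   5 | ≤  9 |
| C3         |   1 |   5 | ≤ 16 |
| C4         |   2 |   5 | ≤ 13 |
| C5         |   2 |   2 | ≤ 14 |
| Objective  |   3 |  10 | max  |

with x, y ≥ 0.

Primal max cᵀx s.t. Ax ≤ b, x ≥ 0  →  Dual min bᵀy s.t. Aᵀy ≥ c, y ≥ 0.

Minimize: z = 30y1 + 9y2 + 16y3 + 13y4 + 14y5

Subject to:
  5y1 + y2 + y3 + 2y4 + 2y5 ≥ 3
  y1 + 5y2 + 5y3 + 5y4 + 2y5 ≥ 10
  y1, y2, y3, y4, y5 ≥ 0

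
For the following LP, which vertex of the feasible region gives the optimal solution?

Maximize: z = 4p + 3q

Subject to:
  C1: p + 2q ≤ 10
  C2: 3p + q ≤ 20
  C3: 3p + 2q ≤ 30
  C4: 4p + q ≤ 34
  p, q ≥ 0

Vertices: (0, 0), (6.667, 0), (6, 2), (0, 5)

Evaluate the objective at each vertex of the feasible region:
  z(0, 0) = 0
  z(6.667, 0) = 26.67
  z(6, 2) = 30  ←
  z(0, 5) = 15
The maximum is at p = 6, q = 2.

(6, 2)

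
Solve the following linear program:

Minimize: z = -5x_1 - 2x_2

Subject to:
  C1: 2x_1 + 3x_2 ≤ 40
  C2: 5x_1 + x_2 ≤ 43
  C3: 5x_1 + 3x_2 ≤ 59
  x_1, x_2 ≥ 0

Evaluate the objective at each vertex of the feasible region:
  z(0, 0) = 0
  z(8.6, 0) = -43
  z(7, 8) = -51  ←
  z(6.333, 9.111) = -49.89
  z(0, 13.33) = -26.67
The minimum is at x_1 = 7, x_2 = 8.

x_1 = 7, x_2 = 8, z = -51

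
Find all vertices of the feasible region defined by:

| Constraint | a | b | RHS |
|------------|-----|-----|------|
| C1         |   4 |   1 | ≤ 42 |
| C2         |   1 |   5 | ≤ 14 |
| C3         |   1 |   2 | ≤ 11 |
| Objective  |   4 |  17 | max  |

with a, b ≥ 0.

(0, 0), (10.5, 0), (10.43, 0.2857), (9, 1), (0, 2.8)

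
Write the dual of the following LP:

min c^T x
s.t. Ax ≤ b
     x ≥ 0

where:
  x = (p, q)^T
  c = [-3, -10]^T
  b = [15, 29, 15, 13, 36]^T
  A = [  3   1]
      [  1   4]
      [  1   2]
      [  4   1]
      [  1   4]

Primal min cᵀx s.t. Ax ≤ b, x ≥ 0  →  Dual max −bᵀy s.t. Aᵀy ≥ −c, y ≥ 0.

Maximize: z = -15y1 - 29y2 - 15y3 - 13y4 - 36y5

Subject to:
  3y1 + y2 + y3 + 4y4 + y5 ≥ 3
  y1 + 4y2 + 2y3 + y4 + 4y5 ≥ 10
  y1, y2, y3, y4, y5 ≥ 0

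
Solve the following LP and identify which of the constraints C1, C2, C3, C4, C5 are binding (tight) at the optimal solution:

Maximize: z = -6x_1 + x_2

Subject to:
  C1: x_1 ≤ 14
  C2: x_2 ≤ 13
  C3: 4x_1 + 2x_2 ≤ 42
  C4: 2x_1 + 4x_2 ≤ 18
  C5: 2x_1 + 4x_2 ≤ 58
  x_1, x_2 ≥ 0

At x_1 = 0, x_2 = 4.5, compute slack b - a·x for each constraint:
  C1: 14 − 0 = 14  (slack)
  C2: 13 − 4.5 = 8.5  (slack)
  C3: 42 − 9 = 33  (slack)
  C4: 18 − 18 = 0  (binding)
  C5: 58 − 18 = 40  (slack)

Optimal: x_1 = 0, x_2 = 4.5
Binding: C4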